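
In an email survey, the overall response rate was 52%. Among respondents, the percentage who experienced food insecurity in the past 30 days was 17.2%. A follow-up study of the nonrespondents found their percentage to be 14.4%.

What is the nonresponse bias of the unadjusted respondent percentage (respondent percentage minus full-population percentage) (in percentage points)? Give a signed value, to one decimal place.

Nonresponse fraction = 1 − 0.52 = 0.48.
Bias = (nonresponse fraction) × (respondent percentage − nonrespondent percentage)
     = 0.48 × (17.2 − 14.4) = 0.48 × 2.8 = 1.344.

+1.3 percentage points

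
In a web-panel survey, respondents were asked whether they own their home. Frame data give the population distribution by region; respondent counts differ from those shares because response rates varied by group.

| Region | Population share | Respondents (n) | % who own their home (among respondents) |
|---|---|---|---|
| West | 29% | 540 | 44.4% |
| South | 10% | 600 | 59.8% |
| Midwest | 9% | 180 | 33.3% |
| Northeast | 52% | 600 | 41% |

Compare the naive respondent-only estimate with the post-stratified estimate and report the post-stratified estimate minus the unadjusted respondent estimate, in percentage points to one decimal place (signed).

-3.9 percentage points

Without adjustment, the pooled respondent share is:
  (540/1920)×44.4 + (600/1920)×59.8 + (180/1920)×33.3 + (600/1920)×41 = 47.1094%
Post-stratified estimate weights by population shares:
  0.29×44.4 + 0.1×59.8 + 0.09×33.3 + 0.52×41 = 43.173%
Difference = 43.173 − 47.1094 = -3.9364 pp.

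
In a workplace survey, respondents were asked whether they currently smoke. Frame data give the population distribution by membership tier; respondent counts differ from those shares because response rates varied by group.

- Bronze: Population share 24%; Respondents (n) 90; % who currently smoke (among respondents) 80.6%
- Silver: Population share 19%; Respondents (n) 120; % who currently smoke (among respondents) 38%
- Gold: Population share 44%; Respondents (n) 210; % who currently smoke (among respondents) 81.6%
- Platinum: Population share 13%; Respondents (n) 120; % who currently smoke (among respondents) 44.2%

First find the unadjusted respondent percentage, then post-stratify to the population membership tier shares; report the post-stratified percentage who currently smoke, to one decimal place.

Without adjustment, the pooled respondent share is:
  (90/540)×80.6 + (120/540)×38 + (210/540)×81.6 + (120/540)×44.2 = 63.4333%
Reweighting by population membership tier shares:
  0.24×80.6 + 0.19×38 + 0.44×81.6 + 0.13×44.2 = 68.214%

68.2%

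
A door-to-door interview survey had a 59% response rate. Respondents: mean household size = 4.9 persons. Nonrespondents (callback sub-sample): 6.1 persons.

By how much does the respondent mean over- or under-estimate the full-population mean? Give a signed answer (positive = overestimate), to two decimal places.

Nonresponse fraction = 1 − 0.59 = 0.41.
Bias = (nonresponse fraction) × (respondent mean − nonrespondent mean)
     = 0.41 × (4.9 − 6.1) = 0.41 × -1.2 = -0.492.

-0.49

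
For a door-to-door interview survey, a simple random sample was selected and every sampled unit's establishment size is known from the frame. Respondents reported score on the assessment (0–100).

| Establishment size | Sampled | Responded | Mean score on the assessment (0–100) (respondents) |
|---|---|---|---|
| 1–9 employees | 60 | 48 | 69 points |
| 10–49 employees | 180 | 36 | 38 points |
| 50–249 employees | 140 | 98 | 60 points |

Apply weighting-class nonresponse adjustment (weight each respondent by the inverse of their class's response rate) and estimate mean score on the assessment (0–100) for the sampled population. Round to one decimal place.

51.0

Response rates by class: 1–9 employees 48/60 = 80%, 10–49 employees 36/180 = 20%, 50–249 employees 98/140 = 70%.
Each respondent's weight = sampled/responded in their class; summing within a class gives n_sampled, so:
  1–9 employees: 60 × 69 = 4140
  10–49 employees: 180 × 38 = 6840
  50–249 employees: 140 × 60 = 8400
Adjusted estimate = 19,380 / 380 = 51 → 51.0.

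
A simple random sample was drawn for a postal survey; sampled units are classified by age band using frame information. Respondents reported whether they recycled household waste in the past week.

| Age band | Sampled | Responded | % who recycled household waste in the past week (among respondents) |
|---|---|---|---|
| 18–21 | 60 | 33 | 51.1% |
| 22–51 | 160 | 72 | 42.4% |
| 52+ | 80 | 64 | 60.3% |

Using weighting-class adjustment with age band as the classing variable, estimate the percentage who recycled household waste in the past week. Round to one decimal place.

Class response rates: 18–21 33/60 = 55%, 22–51 72/160 = 45%, 52+ 64/80 = 80%.
Inverse-response-rate weighting restores each class to its sampled count, so class totals weight by n_sampled:
  18–21: 60 × 51.1 = 3066
  22–51: 160 × 42.4 = 6784
  52+: 80 × 60.3 = 4824
Adjusted estimate = 14,674 / 300 = 48.9133 → 48.9%.

48.9%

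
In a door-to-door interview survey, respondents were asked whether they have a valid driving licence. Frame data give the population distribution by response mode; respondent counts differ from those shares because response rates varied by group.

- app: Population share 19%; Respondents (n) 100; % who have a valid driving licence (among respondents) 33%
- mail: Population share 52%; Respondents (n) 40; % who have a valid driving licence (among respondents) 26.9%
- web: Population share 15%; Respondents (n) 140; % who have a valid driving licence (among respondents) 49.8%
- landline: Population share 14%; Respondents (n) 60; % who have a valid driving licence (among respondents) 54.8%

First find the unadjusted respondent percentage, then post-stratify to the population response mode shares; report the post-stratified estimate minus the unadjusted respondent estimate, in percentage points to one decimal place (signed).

-7.6 percentage points

Naive respondent-only estimate (weights = respondent counts):
  (100/340)×33 + (40/340)×26.9 + (140/340)×49.8 + (60/340)×54.8 = 43.0471%
Reweighting by population response mode shares:
  0.19×33 + 0.52×26.9 + 0.15×49.8 + 0.14×54.8 = 35.4%
Difference = 35.4 − 43.0471 = -7.6471 pp.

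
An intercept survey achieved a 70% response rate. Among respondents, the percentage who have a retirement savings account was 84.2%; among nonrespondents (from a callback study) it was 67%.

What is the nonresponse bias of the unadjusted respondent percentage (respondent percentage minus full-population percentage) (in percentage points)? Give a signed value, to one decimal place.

Nonresponse fraction = 1 − 0.7 = 0.3.
Bias = (nonresponse fraction) × (respondent percentage − nonrespondent percentage)
     = 0.3 × (84.2 − 67) = 0.3 × 17.2 = 5.16.

+5.2 percentage points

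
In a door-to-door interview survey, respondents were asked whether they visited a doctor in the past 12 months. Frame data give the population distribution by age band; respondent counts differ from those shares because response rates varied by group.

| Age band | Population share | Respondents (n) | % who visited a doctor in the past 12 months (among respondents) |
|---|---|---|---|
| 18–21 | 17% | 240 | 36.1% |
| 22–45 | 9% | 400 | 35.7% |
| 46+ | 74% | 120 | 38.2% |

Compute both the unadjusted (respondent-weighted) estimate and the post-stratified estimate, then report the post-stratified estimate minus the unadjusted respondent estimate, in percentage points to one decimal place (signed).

+1.4 percentage points

Without adjustment, the pooled respondent share is:
  (240/760)×36.1 + (400/760)×35.7 + (120/760)×38.2 = 36.2211%
Reweighting by population age band shares:
  0.17×36.1 + 0.09×35.7 + 0.74×38.2 = 37.618%
Difference = 37.618 − 36.2211 = 1.3969 pp.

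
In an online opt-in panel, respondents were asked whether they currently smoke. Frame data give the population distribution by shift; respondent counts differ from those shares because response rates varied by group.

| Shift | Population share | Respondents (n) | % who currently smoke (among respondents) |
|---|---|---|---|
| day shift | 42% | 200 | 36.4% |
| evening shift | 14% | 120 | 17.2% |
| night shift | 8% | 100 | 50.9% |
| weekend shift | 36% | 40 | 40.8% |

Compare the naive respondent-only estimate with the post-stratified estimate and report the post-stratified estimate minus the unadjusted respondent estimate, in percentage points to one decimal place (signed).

+1.5 percentage points

Naive respondent-only estimate (weights = respondent counts):
  (200/460)×36.4 + (120/460)×17.2 + (100/460)×50.9 + (40/460)×40.8 = 34.9261%
Post-stratified estimate weights by population shares:
  0.42×36.4 + 0.14×17.2 + 0.08×50.9 + 0.36×40.8 = 36.456%
Difference = 36.456 − 34.9261 = 1.5299 pp.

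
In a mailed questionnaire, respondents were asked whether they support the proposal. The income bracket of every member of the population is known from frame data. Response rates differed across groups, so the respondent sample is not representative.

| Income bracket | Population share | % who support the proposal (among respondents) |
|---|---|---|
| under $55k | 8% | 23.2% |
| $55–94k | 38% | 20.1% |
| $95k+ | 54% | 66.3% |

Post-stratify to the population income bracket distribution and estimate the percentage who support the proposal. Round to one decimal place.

45.3%

Each cell contributes population-share × respondent value:
  under $55k: 0.08 × 23.2 = 1.856
  $55–94k: 0.38 × 20.1 = 7.638
  $95k+: 0.54 × 66.3 = 35.802
Post-stratified estimate = 45.296 → 45.3%.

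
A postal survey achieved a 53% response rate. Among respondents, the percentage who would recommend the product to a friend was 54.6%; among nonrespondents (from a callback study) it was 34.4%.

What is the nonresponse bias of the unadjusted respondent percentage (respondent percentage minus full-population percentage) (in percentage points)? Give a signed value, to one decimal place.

Nonresponse fraction = 1 − 0.53 = 0.47.
Bias = (nonresponse fraction) × (respondent percentage − nonrespondent percentage)
     = 0.47 × (54.6 − 34.4) = 0.47 × 20.2 = 9.494.

+9.5 percentage points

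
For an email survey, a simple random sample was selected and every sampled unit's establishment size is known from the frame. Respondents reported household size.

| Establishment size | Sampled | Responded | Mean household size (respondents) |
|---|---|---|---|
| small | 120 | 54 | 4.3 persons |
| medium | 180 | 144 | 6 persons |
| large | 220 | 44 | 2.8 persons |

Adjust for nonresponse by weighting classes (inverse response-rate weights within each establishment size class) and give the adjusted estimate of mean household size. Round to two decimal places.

4.25

Response rates by class: small 54/120 = 45%, medium 144/180 = 80%, large 44/220 = 20%.
Inverse-response-rate weighting restores each class to its sampled count, so class totals weight by n_sampled:
  small: 120 × 4.3 = 516
  medium: 180 × 6 = 1080
  large: 220 × 2.8 = 616
Adjusted estimate = 2212 / 520 = 4.25385 → 4.25.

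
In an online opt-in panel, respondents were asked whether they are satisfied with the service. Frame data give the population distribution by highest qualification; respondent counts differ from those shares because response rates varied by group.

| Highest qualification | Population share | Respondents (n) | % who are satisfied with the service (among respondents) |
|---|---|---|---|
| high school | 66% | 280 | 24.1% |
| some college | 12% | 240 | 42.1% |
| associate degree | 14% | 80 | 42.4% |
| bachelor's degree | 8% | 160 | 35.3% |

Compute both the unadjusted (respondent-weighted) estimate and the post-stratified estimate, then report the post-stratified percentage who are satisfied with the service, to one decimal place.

Unadjusted (pooled respondent) estimate weights by respondent counts:
  (280/760)×24.1 + (240/760)×42.1 + (80/760)×42.4 + (160/760)×35.3 = 34.0684%
Reweighting by population highest qualification shares:
  0.66×24.1 + 0.12×42.1 + 0.14×42.4 + 0.08×35.3 = 29.718%

29.7%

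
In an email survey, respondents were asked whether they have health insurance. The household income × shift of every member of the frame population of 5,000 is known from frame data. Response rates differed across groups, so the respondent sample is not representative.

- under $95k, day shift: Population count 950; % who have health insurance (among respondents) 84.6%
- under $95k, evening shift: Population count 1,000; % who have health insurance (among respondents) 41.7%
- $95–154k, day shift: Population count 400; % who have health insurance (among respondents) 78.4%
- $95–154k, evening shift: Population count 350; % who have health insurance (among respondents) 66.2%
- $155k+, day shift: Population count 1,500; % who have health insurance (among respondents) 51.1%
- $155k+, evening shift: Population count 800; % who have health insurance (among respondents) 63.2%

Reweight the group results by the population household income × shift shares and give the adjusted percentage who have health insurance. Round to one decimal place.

60.8%

Reweight to the known household income × shift distribution:
  under $95k, day shift: (950/5,000) × 84.6 = 16.074
  under $95k, evening shift: (1,000/5,000) × 41.7 = 8.34
  $95–154k, day shift: (400/5,000) × 78.4 = 6.272
  $95–154k, evening shift: (350/5,000) × 66.2 = 4.634
  $155k+, day shift: (1,500/5,000) × 51.1 = 15.33
  $155k+, evening shift: (800/5,000) × 63.2 = 10.112
Post-stratified estimate = 60.762 → 60.8%.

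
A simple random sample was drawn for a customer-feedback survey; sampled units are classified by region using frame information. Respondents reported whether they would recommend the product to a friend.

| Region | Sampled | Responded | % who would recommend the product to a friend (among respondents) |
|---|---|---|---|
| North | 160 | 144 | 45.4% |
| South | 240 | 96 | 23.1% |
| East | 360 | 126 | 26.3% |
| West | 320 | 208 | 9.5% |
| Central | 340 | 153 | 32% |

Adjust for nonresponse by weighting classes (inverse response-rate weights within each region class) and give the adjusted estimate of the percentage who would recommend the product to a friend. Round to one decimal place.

25.5%

Class response rates: North 144/160 = 90%, South 96/240 = 40%, East 126/360 = 35%, West 208/320 = 65%, Central 153/340 = 45%.
With weight = n_sampled/n_responded per class, the weighted class total is n_sampled:
  North: 160 × 45.4 = 7264
  South: 240 × 23.1 = 5544
  East: 360 × 26.3 = 9468
  West: 320 × 9.5 = 3040
  Central: 340 × 32 = 10,880
Adjusted estimate = 36,196 / 1,420 = 25.4901 → 25.5%.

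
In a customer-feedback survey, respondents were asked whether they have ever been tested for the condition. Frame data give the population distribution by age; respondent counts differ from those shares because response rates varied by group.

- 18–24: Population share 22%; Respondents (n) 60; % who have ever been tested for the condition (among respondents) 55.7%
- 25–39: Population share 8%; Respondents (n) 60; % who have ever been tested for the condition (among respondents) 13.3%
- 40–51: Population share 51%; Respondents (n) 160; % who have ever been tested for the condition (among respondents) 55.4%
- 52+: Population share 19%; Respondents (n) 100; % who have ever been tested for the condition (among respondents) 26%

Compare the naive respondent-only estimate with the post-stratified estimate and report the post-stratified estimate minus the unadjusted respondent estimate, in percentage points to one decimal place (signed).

+5.4 percentage points

Unadjusted (pooled respondent) estimate weights by respondent counts:
  (60/380)×55.7 + (60/380)×13.3 + (160/380)×55.4 + (100/380)×26 = 41.0632%
Post-stratified estimate weights by population shares:
  0.22×55.7 + 0.08×13.3 + 0.51×55.4 + 0.19×26 = 46.512%
Difference = 46.512 − 41.0632 = 5.4488 pp.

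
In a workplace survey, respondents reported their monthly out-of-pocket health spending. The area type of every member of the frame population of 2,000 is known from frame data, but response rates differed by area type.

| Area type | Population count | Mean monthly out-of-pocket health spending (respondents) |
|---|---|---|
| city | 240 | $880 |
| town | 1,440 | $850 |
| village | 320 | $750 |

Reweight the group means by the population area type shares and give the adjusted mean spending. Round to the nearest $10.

$840

Reweight to the known area type distribution:
  city: (240/2,000) × 880 = 105.6
  town: (1,440/2,000) × 850 = 612
  village: (320/2,000) × 750 = 120
Post-stratified estimate = 837.6 → $840.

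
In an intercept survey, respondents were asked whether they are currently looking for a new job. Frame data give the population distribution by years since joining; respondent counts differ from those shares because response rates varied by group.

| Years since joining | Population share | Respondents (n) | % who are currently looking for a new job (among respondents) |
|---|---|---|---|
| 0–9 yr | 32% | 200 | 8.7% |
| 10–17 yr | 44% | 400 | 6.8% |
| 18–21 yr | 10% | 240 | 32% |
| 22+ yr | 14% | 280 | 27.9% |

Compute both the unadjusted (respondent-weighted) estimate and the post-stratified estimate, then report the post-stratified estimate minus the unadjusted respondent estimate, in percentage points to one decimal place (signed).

-4.9 percentage points

Without adjustment, the pooled respondent share is:
  (200/1120)×8.7 + (400/1120)×6.8 + (240/1120)×32 + (280/1120)×27.9 = 17.8143%
Reweighting by population years since joining shares:
  0.32×8.7 + 0.44×6.8 + 0.1×32 + 0.14×27.9 = 12.882%
Difference = 12.882 − 17.8143 = -4.9323 pp.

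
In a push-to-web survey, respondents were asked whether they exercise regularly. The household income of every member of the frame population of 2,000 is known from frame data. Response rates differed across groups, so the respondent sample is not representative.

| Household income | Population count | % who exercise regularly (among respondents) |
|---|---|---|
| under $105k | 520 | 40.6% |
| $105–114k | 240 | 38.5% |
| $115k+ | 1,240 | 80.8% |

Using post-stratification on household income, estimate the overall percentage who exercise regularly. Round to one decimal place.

Weight each group's respondent value by its population share:
  under $105k: (520/2,000) × 40.6 = 10.556
  $105–114k: (240/2,000) × 38.5 = 4.62
  $115k+: (1,240/2,000) × 80.8 = 50.096
Post-stratified estimate = 65.272 → 65.3%.

65.3%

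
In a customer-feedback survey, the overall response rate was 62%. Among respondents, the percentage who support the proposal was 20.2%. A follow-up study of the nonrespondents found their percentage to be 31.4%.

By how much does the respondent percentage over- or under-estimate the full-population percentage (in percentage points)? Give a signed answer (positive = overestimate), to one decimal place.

-4.3 percentage points

Nonresponse fraction = 1 − 0.62 = 0.38.
Bias = (nonresponse fraction) × (respondent percentage − nonrespondent percentage)
     = 0.38 × (20.2 − 31.4) = 0.38 × -11.2 = -4.256.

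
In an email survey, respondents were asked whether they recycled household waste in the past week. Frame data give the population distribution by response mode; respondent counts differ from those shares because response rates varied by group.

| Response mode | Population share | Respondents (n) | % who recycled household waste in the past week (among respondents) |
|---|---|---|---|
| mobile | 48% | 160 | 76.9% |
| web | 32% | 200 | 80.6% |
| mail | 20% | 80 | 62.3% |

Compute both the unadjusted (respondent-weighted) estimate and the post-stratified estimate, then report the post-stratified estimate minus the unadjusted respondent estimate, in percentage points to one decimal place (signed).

Unadjusted (pooled respondent) estimate weights by respondent counts:
  (160/440)×76.9 + (200/440)×80.6 + (80/440)×62.3 = 75.9273%
Reweighting by population response mode shares:
  0.48×76.9 + 0.32×80.6 + 0.2×62.3 = 75.164%
Difference = 75.164 − 75.9273 = -0.7633 pp.

-0.8 percentage points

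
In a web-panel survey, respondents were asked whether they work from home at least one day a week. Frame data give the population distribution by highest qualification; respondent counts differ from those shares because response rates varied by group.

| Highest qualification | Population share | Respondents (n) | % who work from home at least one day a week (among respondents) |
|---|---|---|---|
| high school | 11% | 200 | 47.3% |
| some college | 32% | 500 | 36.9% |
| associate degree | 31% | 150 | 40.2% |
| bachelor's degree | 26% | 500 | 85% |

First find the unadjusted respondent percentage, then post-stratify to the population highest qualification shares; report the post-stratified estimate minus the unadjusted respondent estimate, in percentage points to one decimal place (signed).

Naive respondent-only estimate (weights = respondent counts):
  (200/1350)×47.3 + (500/1350)×36.9 + (150/1350)×40.2 + (500/1350)×85 = 56.6222%
Reweighting by population highest qualification shares:
  0.11×47.3 + 0.32×36.9 + 0.31×40.2 + 0.26×85 = 51.573%
Difference = 51.573 − 56.6222 = -5.0492 pp.

-5.0 percentage points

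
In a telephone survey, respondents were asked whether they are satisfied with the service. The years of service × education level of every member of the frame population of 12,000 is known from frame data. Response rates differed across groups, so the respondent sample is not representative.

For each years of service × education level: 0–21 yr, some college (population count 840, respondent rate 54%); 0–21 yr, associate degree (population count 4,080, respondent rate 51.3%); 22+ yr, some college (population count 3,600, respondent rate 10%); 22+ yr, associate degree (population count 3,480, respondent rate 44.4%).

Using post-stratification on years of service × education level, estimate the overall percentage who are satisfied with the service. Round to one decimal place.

Reweight to the known years of service × education level distribution:
  0–21 yr, some college: (840/12,000) × 54 = 3.78
  0–21 yr, associate degree: (4,080/12,000) × 51.3 = 17.442
  22+ yr, some college: (3,600/12,000) × 10 = 3
  22+ yr, associate degree: (3,480/12,000) × 44.4 = 12.876
Post-stratified estimate = 37.098 → 37.1%.

37.1%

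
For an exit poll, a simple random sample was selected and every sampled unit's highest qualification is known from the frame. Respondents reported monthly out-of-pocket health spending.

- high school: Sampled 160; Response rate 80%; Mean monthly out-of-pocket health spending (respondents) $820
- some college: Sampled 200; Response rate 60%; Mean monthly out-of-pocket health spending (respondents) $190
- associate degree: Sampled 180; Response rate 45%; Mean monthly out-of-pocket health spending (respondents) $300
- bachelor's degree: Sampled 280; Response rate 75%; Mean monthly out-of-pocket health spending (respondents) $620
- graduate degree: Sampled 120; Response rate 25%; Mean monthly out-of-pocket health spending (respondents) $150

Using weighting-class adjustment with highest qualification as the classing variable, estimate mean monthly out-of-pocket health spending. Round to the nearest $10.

$440

With weight = n_sampled/n_responded per class, the weighted class total is n_sampled:
  high school: 160 × 820 = 131,200
  some college: 200 × 190 = 38,000
  associate degree: 180 × 300 = 54,000
  bachelor's degree: 280 × 620 = 173,600
  graduate degree: 120 × 150 = 18,000
Adjusted estimate = 414,800 / 940 = 441.277 → $440.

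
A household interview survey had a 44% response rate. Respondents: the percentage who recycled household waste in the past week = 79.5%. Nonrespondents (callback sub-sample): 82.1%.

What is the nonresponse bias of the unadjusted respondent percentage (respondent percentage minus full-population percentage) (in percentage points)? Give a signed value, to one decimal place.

Nonresponse fraction = 1 − 0.44 = 0.56.
Bias = (nonresponse fraction) × (respondent percentage − nonrespondent percentage)
     = 0.56 × (79.5 − 82.1) = 0.56 × -2.6 = -1.456.

-1.5 percentage points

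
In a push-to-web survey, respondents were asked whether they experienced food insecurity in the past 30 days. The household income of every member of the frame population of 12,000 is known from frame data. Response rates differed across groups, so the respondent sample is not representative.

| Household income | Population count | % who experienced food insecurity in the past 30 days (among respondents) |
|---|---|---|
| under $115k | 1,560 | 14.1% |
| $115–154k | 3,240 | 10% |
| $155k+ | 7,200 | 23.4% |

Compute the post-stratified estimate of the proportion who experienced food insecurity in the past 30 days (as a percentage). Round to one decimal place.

18.6%

Post-stratification weights by population share, not respondent share:
  under $115k: (1,560/12,000) × 14.1 = 1.833
  $115–154k: (3,240/12,000) × 10 = 2.7
  $155k+: (7,200/12,000) × 23.4 = 14.04
Post-stratified estimate = 18.573 → 18.6%.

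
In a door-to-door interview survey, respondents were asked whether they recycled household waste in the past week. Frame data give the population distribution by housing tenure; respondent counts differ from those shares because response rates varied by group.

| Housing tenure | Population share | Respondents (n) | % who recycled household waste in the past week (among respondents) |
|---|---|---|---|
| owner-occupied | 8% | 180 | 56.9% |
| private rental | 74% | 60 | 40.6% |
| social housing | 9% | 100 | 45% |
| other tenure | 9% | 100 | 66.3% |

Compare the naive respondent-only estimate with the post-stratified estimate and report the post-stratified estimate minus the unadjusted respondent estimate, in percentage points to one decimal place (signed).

Naive respondent-only estimate (weights = respondent counts):
  (180/440)×56.9 + (60/440)×40.6 + (100/440)×45 + (100/440)×66.3 = 54.1091%
Post-stratified estimate weights by population shares:
  0.08×56.9 + 0.74×40.6 + 0.09×45 + 0.09×66.3 = 44.613%
Difference = 44.613 − 54.1091 = -9.4961 pp.

-9.5 percentage points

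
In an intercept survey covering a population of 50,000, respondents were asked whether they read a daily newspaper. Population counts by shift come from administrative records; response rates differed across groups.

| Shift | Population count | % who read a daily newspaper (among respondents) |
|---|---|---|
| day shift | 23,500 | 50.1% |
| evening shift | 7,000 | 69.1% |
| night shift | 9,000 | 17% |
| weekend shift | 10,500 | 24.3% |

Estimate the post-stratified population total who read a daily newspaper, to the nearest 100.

20,700

Apply each group's respondent rate to its population count:
  day shift: 23,500 × 50.1% = 11773.5
  evening shift: 7,000 × 69.1% = 4837
  night shift: 9,000 × 17% = 1530
  weekend shift: 10,500 × 24.3% = 2551.5
Estimated total = 20,692 → 20,700.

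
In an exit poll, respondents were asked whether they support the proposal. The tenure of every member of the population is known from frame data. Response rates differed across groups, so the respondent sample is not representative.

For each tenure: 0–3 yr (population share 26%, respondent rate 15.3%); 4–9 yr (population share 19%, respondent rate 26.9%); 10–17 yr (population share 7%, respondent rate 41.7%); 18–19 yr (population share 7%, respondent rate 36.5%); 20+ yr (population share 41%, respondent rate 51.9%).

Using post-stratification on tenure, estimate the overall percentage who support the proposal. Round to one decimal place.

Post-stratification weights by population share, not respondent share:
  0–3 yr: 0.26 × 15.3 = 3.978
  4–9 yr: 0.19 × 26.9 = 5.111
  10–17 yr: 0.07 × 41.7 = 2.919
  18–19 yr: 0.07 × 36.5 = 2.555
  20+ yr: 0.41 × 51.9 = 21.279
Post-stratified estimate = 35.842 → 35.8%.

35.8%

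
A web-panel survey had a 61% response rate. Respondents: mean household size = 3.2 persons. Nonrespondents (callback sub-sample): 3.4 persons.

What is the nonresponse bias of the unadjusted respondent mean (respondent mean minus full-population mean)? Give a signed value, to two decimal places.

Nonresponse fraction = 1 − 0.61 = 0.39.
Bias = (nonresponse fraction) × (respondent mean − nonrespondent mean)
     = 0.39 × (3.2 − 3.4) = 0.39 × -0.2 = -0.078.

-0.08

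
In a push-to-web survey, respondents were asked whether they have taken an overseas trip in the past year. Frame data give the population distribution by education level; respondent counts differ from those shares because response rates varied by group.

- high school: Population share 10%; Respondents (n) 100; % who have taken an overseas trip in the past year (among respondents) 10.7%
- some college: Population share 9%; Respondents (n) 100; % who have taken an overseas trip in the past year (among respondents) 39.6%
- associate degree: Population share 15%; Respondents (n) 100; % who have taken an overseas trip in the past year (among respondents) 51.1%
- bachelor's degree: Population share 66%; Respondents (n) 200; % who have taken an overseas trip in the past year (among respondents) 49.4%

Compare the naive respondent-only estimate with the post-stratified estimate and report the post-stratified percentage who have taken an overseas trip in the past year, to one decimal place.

44.9%

Without adjustment, the pooled respondent share is:
  (100/500)×10.7 + (100/500)×39.6 + (100/500)×51.1 + (200/500)×49.4 = 40.04%
Post-stratifying to population shares instead:
  0.1×10.7 + 0.09×39.6 + 0.15×51.1 + 0.66×49.4 = 44.903%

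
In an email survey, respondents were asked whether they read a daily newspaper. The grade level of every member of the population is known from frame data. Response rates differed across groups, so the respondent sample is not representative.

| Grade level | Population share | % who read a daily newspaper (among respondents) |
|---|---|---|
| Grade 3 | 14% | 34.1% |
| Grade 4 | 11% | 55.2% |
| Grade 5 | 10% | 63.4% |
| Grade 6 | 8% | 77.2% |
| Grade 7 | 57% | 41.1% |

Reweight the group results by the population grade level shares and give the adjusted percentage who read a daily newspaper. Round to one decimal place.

46.8%

Post-stratification weights by population share, not respondent share:
  Grade 3: 0.14 × 34.1 = 4.774
  Grade 4: 0.11 × 55.2 = 6.072
  Grade 5: 0.1 × 63.4 = 6.34
  Grade 6: 0.08 × 77.2 = 6.176
  Grade 7: 0.57 × 41.1 = 23.427
Post-stratified estimate = 46.789 → 46.8%.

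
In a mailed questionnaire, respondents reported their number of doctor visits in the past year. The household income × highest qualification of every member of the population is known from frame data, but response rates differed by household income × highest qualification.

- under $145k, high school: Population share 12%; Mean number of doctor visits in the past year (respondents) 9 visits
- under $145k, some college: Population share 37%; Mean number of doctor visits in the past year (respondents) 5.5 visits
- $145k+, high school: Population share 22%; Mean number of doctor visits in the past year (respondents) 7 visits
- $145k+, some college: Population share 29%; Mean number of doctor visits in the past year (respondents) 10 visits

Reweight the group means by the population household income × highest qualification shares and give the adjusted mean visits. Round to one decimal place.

Reweight to the known household income × highest qualification distribution:
  under $145k, high school: 0.12 × 9 = 1.08
  under $145k, some college: 0.37 × 5.5 = 2.035
  $145k+, high school: 0.22 × 7 = 1.54
  $145k+, some college: 0.29 × 10 = 2.9
Post-stratified estimate = 7.555 → 7.6.

7.6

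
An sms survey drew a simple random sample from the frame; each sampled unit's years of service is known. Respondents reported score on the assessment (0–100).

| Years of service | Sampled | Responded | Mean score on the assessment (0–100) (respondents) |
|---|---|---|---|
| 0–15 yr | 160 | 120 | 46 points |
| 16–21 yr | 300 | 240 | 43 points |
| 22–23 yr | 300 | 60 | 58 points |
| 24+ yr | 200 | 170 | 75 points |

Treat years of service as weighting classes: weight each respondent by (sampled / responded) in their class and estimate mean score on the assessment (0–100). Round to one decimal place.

Class response rates: 0–15 yr 120/160 = 75%, 16–21 yr 240/300 = 80%, 22–23 yr 60/300 = 20%, 24+ yr 170/200 = 85%.
With weight = n_sampled/n_responded per class, the weighted class total is n_sampled:
  0–15 yr: 160 × 46 = 7360
  16–21 yr: 300 × 43 = 12,900
  22–23 yr: 300 × 58 = 17,400
  24+ yr: 200 × 75 = 15,000
Adjusted estimate = 52,660 / 960 = 54.8542 → 54.9.

54.9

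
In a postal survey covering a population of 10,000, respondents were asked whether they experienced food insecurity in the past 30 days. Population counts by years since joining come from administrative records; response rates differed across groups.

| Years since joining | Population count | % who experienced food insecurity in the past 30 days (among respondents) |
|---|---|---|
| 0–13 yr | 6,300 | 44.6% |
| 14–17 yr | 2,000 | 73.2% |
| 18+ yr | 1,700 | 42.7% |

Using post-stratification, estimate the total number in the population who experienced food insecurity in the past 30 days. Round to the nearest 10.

5,000

Each cell contributes its population count × the respondent rate:
  0–13 yr: 6,300 × 44.6% = 2809.8
  14–17 yr: 2,000 × 73.2% = 1464
  18+ yr: 1,700 × 42.7% = 725.9
Estimated total = 4999.7 → 5,000.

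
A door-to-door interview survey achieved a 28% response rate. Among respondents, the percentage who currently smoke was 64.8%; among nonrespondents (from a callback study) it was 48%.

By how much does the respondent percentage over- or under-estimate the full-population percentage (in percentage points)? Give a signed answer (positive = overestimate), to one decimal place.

Nonresponse fraction = 1 − 0.28 = 0.72.
Bias = (nonresponse fraction) × (respondent percentage − nonrespondent percentage)
     = 0.72 × (64.8 − 48) = 0.72 × 16.8 = 12.096.

+12.1 percentage points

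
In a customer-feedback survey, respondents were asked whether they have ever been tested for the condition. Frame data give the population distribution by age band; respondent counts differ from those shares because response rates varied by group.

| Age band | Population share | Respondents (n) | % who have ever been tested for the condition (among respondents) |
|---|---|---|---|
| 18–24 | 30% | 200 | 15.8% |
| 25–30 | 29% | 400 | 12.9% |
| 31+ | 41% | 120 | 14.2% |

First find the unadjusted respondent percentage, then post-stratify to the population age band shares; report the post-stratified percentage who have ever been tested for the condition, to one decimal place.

Unadjusted (pooled respondent) estimate weights by respondent counts:
  (200/720)×15.8 + (400/720)×12.9 + (120/720)×14.2 = 13.9222%
Reweighting by population age band shares:
  0.3×15.8 + 0.29×12.9 + 0.41×14.2 = 14.303%

14.3%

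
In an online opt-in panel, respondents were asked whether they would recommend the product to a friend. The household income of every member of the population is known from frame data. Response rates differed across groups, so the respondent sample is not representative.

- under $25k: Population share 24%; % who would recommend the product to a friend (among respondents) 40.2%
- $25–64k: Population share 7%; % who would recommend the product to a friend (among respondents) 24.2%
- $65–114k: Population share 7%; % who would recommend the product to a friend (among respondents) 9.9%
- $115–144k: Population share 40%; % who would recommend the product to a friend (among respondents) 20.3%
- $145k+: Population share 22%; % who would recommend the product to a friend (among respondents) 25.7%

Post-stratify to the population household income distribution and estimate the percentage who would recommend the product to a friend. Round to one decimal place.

Reweight to the known household income distribution:
  under $25k: 0.24 × 40.2 = 9.648
  $25–64k: 0.07 × 24.2 = 1.694
  $65–114k: 0.07 × 9.9 = 0.693
  $115–144k: 0.4 × 20.3 = 8.12
  $145k+: 0.22 × 25.7 = 5.654
Post-stratified estimate = 25.809 → 25.8%.

25.8%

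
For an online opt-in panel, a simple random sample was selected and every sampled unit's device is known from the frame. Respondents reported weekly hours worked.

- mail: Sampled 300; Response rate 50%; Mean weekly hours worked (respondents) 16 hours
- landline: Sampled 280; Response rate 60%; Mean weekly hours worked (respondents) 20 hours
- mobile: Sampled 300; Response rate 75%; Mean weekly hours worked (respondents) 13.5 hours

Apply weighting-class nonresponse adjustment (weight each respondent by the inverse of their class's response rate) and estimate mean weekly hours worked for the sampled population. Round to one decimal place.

16.4

Weighting each respondent by the inverse class response rate inflates each class back to its sampled size, so the class weight is n_sampled:
  mail: 300 × 16 = 4800
  landline: 280 × 20 = 5600
  mobile: 300 × 13.5 = 4050
Adjusted estimate = 14,450 / 880 = 16.4205 → 16.4.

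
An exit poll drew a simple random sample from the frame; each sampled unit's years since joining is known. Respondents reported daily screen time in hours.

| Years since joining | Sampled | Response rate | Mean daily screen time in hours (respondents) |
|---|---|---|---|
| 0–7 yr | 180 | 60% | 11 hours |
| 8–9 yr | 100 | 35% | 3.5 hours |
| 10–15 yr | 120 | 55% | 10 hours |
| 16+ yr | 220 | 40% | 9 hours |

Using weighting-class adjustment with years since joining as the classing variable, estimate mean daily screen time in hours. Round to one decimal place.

Inverse-response-rate weighting restores each class to its sampled count, so class totals weight by n_sampled:
  0–7 yr: 180 × 11 = 1980
  8–9 yr: 100 × 3.5 = 350
  10–15 yr: 120 × 10 = 1200
  16+ yr: 220 × 9 = 1980
Adjusted estimate = 5510 / 620 = 8.8871 → 8.9.

8.9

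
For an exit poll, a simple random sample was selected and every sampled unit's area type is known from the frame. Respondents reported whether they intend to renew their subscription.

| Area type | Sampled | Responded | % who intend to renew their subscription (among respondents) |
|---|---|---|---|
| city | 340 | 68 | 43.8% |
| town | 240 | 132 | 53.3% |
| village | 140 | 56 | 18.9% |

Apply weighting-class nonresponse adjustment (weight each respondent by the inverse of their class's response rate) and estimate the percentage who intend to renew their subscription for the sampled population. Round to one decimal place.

42.1%

Response rates by class: city 68/340 = 20%, town 132/240 = 55%, village 56/140 = 40%.
Weighting each respondent by the inverse class response rate inflates each class back to its sampled size, so the class weight is n_sampled:
  city: 340 × 43.8 = 14892
  town: 240 × 53.3 = 12,792
  village: 140 × 18.9 = 2646
Adjusted estimate = 30,330 / 720 = 42.125 → 42.1%.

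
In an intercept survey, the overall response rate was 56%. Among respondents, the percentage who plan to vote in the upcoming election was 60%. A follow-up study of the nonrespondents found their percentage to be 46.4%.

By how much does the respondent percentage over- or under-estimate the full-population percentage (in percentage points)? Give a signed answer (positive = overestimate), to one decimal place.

+6.0 percentage points

Nonresponse fraction = 1 − 0.56 = 0.44.
Bias = (nonresponse fraction) × (respondent percentage − nonrespondent percentage)
     = 0.44 × (60 − 46.4) = 0.44 × 13.6 = 5.984.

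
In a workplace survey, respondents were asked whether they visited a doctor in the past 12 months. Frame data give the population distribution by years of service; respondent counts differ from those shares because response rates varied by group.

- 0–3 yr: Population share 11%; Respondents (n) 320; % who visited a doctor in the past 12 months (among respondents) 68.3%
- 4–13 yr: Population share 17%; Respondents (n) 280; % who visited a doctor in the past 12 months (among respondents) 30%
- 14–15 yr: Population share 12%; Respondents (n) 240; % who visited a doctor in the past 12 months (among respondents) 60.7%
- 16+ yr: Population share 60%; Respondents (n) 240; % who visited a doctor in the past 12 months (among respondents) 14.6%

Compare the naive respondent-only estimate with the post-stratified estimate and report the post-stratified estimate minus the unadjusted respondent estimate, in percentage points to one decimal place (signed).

Unadjusted (pooled respondent) estimate weights by respondent counts:
  (320/1080)×68.3 + (280/1080)×30 + (240/1080)×60.7 + (240/1080)×14.6 = 44.7481%
Post-stratifying to population shares instead:
  0.11×68.3 + 0.17×30 + 0.12×60.7 + 0.6×14.6 = 28.657%
Difference = 28.657 − 44.7481 = -16.0911 pp.

-16.1 percentage points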